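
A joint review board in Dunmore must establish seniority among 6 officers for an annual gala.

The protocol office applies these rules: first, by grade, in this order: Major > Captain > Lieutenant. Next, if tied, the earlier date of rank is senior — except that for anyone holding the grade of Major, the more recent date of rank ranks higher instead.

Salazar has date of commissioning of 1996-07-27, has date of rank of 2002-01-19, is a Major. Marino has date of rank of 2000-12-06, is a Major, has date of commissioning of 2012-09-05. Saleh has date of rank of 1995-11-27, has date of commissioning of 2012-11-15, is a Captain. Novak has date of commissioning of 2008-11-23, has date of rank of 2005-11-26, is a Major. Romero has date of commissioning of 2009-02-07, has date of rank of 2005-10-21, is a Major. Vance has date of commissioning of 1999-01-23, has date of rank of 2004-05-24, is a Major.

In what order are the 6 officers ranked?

Novak, Romero, Vance, Salazar, Marino, Saleh

By grade: Novak, Romero, Vance, Salazar and Marino (Major); then Saleh (Captain).
Among Novak, Romero, Vance, Salazar and Marino, by date of rank (later first) (reversed rule for this group): Novak (2005-11-26) before Romero (2005-10-21) before Vance (2004-05-24) before Salazar (2002-01-19) before Marino (2000-12-06).
Full order: Novak, Romero, Vance, Salazar, Marino, Saleh.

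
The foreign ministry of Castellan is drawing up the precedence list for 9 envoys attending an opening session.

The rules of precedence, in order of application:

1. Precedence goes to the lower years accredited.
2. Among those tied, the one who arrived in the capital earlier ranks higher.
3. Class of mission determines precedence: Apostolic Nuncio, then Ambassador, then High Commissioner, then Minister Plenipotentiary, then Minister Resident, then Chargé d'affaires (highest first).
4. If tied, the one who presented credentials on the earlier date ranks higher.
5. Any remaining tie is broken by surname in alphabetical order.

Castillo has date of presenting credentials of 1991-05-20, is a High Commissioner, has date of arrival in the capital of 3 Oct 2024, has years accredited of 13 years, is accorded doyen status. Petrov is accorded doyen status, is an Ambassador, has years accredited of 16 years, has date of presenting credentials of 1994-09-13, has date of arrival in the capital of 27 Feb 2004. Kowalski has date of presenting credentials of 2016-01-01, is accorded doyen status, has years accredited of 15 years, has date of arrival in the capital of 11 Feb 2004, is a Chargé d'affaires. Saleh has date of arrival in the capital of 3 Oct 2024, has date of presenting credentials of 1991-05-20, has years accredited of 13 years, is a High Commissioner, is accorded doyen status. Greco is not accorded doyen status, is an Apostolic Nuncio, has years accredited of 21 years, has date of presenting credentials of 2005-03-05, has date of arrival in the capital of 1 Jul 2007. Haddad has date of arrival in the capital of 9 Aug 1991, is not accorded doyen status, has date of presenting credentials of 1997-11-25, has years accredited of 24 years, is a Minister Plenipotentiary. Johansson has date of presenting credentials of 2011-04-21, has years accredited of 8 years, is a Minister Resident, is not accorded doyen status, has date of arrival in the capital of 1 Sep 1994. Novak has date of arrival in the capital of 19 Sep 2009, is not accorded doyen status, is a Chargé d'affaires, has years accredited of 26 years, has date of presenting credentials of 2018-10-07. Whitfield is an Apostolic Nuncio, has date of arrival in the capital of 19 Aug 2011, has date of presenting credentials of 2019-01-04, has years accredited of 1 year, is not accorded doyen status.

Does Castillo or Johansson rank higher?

Johansson

By years accredited (lower first): Whitfield (1 year); then Johansson (8 years); then Castillo and Saleh (both 13 years); then Kowalski (15 years); then Petrov (16 years); then Greco (21 years); then Haddad (24 years); then Novak (26 years).
Castillo and Saleh both have date of arrival in the capital 3 Oct 2024, so the next rule applies.
Castillo and Saleh are each High Commissioner, so the next rule applies.
Castillo and Saleh both have date of presenting credentials 1991-05-20, so the next rule applies.
Among Castillo and Saleh, alphabetically by surname: Castillo before Saleh.
So Johansson takes precedence.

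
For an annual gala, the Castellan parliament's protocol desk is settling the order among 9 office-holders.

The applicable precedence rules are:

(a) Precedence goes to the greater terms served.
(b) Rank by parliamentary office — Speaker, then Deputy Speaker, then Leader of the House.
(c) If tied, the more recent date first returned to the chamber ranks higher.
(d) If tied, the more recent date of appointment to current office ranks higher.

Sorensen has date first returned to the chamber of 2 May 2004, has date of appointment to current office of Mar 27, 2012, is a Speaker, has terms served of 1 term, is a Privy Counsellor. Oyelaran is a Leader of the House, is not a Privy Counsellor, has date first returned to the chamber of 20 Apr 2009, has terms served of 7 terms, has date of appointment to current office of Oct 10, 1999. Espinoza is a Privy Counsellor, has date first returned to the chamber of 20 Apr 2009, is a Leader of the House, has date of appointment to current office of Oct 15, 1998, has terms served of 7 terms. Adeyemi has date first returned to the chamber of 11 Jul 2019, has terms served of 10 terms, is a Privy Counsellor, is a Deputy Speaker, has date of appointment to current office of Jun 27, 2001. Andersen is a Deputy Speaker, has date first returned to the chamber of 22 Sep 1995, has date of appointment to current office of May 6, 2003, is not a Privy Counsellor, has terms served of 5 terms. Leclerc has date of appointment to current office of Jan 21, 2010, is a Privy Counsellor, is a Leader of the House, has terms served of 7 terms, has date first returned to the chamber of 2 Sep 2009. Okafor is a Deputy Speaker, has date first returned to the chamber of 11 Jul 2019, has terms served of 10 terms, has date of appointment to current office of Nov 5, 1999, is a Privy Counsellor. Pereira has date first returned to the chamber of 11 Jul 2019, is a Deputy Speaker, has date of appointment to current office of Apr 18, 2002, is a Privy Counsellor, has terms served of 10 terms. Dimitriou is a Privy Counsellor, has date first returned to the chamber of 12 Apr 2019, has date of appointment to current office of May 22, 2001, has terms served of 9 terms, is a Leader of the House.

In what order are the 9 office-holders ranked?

By terms served (higher first): Pereira, Adeyemi and Okafor (each 10 terms); then Dimitriou (9 terms); then Leclerc, Oyelaran and Espinoza (each 7 terms); then Andersen (5 terms); then Sorensen (1 term).
Pereira, Adeyemi and Okafor are each Deputy Speaker, so the next rule applies.
Pereira, Adeyemi and Okafor all have date first returned to the chamber 11 Jul 2019, so the next rule applies.
Among Pereira, Adeyemi and Okafor, by date of appointment to current office (later first): Pereira (Apr 18, 2002) before Adeyemi (Jun 27, 2001) before Okafor (Nov 5, 1999).
Leclerc, Oyelaran and Espinoza are each Leader of the House, so the next rule applies.
Among Leclerc, Oyelaran and Espinoza, by date first returned to the chamber (later first): Leclerc (2 Sep 2009) before Oyelaran and Espinoza (20 Apr 2009).
Among Oyelaran and Espinoza, by date of appointment to current office (later first): Oyelaran (Oct 10, 1999) before Espinoza (Oct 15, 1998).
Full order: Pereira, Adeyemi, Okafor, Dimitriou, Leclerc, Oyelaran, Espinoza, Andersen, Sorensen.

Pereira, Adeyemi, Okafor, Dimitriou, Leclerc, Oyelaran, Espinoza, Andersen, Sorensen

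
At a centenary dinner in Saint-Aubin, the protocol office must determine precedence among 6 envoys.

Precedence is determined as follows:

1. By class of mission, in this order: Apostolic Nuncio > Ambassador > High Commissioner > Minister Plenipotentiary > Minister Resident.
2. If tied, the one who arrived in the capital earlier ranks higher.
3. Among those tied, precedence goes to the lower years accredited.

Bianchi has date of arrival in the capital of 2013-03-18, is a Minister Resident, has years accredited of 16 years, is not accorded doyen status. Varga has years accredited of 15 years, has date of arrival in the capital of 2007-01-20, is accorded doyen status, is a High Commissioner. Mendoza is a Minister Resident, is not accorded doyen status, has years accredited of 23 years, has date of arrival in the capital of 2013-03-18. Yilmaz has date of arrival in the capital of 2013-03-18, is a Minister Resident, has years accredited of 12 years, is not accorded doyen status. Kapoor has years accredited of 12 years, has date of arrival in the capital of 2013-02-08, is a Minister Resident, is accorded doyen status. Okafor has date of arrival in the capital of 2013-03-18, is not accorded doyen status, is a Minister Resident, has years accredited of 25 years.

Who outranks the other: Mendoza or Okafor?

By class of mission: Varga (High Commissioner); then Kapoor, Yilmaz, Bianchi, Mendoza and Okafor (Minister Resident).
Among Kapoor, Yilmaz, Bianchi, Mendoza and Okafor, by date of arrival in the capital (earlier first): Kapoor (2013-02-08) before Yilmaz, Bianchi, Mendoza and Okafor (2013-03-18).
Among Yilmaz, Bianchi, Mendoza and Okafor, by years accredited (lower first): Yilmaz (12 years) before Bianchi (16 years) before Mendoza (23 years) before Okafor (25 years).
So Mendoza takes precedence.

Mendoza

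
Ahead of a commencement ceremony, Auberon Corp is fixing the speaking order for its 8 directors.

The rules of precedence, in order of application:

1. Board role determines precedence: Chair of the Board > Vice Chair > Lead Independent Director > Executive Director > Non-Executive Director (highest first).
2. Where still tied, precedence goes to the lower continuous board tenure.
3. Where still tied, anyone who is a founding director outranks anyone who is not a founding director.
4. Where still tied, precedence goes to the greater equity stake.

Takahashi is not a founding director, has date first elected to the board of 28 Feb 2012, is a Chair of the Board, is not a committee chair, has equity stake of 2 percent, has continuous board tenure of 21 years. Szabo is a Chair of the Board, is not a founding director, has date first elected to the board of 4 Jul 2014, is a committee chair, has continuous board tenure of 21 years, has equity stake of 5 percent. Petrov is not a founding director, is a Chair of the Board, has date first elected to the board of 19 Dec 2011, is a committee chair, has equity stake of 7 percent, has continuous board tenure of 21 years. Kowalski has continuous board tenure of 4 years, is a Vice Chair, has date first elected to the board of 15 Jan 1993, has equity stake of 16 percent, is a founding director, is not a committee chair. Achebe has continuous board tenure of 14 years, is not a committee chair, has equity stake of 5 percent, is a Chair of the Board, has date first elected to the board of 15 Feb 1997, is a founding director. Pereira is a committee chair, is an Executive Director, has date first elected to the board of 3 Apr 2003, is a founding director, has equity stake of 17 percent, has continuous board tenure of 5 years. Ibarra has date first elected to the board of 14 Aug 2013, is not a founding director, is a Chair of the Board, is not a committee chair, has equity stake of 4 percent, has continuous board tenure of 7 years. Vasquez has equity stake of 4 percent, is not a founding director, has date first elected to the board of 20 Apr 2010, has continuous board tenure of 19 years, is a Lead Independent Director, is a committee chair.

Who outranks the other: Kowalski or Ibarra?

By board role: Ibarra, Achebe, Petrov, Szabo and Takahashi (Chair of the Board); then Kowalski (Vice Chair); then Vasquez (Lead Independent Director); then Pereira (Executive Director).
Among Ibarra, Achebe, Petrov, Szabo and Takahashi, by continuous board tenure (lower first): Ibarra (7 years) before Achebe (14 years) before Petrov, Szabo and Takahashi (21 years).
Petrov, Szabo and Takahashi are each not a founding director, so the next rule applies.
Among Petrov, Szabo and Takahashi, by equity stake (higher first): Petrov (7 percent) before Szabo (5 percent) before Takahashi (2 percent).
So Ibarra takes precedence.

Ibarra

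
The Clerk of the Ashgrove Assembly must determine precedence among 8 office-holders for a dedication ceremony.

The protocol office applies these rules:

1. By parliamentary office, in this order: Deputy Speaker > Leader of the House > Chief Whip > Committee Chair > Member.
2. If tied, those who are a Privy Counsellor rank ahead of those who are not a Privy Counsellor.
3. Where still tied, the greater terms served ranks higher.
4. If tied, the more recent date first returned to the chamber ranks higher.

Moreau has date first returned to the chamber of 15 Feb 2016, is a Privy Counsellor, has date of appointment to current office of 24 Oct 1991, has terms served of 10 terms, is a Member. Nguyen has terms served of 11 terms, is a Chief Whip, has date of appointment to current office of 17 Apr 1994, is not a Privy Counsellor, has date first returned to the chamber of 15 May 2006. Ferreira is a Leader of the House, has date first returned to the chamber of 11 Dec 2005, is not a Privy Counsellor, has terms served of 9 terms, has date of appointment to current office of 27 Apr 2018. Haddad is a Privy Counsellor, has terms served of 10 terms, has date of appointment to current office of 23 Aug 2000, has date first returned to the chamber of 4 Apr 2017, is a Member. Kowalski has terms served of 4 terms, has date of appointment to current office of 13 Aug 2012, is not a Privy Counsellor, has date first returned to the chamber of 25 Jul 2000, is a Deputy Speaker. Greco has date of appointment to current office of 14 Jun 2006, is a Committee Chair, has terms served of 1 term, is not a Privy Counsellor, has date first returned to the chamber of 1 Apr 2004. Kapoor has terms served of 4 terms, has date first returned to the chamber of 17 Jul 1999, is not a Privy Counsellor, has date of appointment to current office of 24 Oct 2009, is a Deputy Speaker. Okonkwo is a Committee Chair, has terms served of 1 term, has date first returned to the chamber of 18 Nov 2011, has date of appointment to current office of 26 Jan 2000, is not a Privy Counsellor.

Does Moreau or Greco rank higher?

By parliamentary office: Kowalski and Kapoor (Deputy Speaker); then Ferreira (Leader of the House); then Nguyen (Chief Whip); then Okonkwo and Greco (Committee Chair); then Haddad and Moreau (Member).
Kowalski and Kapoor are each not a Privy Counsellor, so the next rule applies.
Kowalski and Kapoor both have terms served 4 terms, so the next rule applies.
Among Kowalski and Kapoor, by date first returned to the chamber (later first): Kowalski (25 Jul 2000) before Kapoor (17 Jul 1999).
Okonkwo and Greco are each not a Privy Counsellor, so the next rule applies.
Okonkwo and Greco both have terms served 1 term, so the next rule applies.
Among Okonkwo and Greco, by date first returned to the chamber (later first): Okonkwo (18 Nov 2011) before Greco (1 Apr 2004).
Haddad and Moreau are each a Privy Counsellor, so the next rule applies.
Haddad and Moreau both have terms served 10 terms, so the next rule applies.
Among Haddad and Moreau, by date first returned to the chamber (later first): Haddad (4 Apr 2017) before Moreau (15 Feb 2016).
So Greco takes precedence.

Greco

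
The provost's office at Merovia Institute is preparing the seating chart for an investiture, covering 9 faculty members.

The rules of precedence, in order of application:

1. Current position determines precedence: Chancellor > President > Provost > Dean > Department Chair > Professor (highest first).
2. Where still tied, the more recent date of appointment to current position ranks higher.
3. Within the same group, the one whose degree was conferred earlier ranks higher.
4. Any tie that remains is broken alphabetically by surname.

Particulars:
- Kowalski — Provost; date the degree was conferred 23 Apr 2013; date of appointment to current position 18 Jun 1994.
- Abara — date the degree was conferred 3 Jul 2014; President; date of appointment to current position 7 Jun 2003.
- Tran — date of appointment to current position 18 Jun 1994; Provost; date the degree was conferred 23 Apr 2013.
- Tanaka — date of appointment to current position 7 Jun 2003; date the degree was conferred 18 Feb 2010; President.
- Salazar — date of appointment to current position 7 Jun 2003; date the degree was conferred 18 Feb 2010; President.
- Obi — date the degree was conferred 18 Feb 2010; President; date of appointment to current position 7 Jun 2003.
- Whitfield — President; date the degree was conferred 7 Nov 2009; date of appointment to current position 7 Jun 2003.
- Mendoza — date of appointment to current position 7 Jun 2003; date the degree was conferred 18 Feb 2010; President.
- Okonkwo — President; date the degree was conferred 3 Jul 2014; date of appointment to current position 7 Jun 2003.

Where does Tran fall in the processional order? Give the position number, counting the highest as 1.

By current position: Whitfield, Mendoza, Obi, Salazar, Tanaka, Abara and Okonkwo (President); then Kowalski and Tran (Provost).
Whitfield, Mendoza, Obi, Salazar, Tanaka, Abara and Okonkwo all have date of appointment to current position 7 Jun 2003, so the next rule applies.
Among Whitfield, Mendoza, Obi, Salazar, Tanaka, Abara and Okonkwo, by date the degree was conferred (earlier first): Whitfield (7 Nov 2009) before Mendoza, Obi, Salazar and Tanaka (18 Feb 2010) before Abara and Okonkwo (3 Jul 2014).
Among Mendoza, Obi, Salazar and Tanaka, alphabetically by surname: Mendoza before Obi before Salazar before Tanaka.
Among Abara and Okonkwo, alphabetically by surname: Abara before Okonkwo.
Kowalski and Tran both have date of appointment to current position 18 Jun 1994, so the next rule applies.
Kowalski and Tran both have date the degree was conferred 23 Apr 2013, so the next rule applies.
Among Kowalski and Tran, alphabetically by surname: Kowalski before Tran.
Order: Whitfield, Mendoza, Obi, Salazar, Tanaka, Abara, Okonkwo, Kowalski, Tran. So position 9.

9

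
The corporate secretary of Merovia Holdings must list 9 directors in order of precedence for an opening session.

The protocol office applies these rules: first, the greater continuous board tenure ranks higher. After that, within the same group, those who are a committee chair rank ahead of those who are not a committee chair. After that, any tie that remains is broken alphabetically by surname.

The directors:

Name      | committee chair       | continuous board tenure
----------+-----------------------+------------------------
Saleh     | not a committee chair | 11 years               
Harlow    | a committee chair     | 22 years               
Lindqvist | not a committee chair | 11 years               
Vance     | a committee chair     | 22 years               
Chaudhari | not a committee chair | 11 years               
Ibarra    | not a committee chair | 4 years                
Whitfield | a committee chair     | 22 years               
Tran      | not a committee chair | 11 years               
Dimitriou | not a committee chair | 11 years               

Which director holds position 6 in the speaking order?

Lindqvist

By continuous board tenure (higher first): Harlow, Vance and Whitfield (each 22 years); then Chaudhari, Dimitriou, Lindqvist, Saleh and Tran (each 11 years); then Ibarra (4 years).
Harlow, Vance and Whitfield are each a committee chair, so the next rule applies.
Among Harlow, Vance and Whitfield, alphabetically by surname: Harlow before Vance before Whitfield.
Chaudhari, Dimitriou, Lindqvist, Saleh and Tran are each not a committee chair, so the next rule applies.
Among Chaudhari, Dimitriou, Lindqvist, Saleh and Tran, alphabetically by surname: Chaudhari before Dimitriou before Lindqvist before Saleh before Tran.
Order: Harlow, Vance, Whitfield, Chaudhari, Dimitriou, Lindqvist, Saleh, Tran, Ibarra.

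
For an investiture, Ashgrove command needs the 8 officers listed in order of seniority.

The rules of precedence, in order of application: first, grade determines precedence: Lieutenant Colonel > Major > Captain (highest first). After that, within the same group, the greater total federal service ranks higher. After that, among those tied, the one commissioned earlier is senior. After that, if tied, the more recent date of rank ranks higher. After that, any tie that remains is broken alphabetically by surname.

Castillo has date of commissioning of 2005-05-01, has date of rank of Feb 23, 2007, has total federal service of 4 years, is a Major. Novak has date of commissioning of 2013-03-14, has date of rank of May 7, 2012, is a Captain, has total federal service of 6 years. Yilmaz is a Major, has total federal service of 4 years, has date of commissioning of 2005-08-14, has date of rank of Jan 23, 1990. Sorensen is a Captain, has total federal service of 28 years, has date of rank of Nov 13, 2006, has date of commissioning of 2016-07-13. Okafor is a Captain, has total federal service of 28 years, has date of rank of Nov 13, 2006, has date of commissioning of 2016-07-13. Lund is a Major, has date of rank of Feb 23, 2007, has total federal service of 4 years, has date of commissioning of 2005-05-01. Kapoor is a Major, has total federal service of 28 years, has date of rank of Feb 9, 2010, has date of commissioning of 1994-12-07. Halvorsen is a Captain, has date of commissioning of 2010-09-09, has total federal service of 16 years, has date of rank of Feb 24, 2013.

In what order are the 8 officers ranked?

Kapoor, Castillo, Lund, Yilmaz, Okafor, Sorensen, Halvorsen, Novak

By grade: Kapoor, Castillo, Lund and Yilmaz (Major); then Okafor, Sorensen, Halvorsen and Novak (Captain).
Among Kapoor, Castillo, Lund and Yilmaz, by total federal service (higher first): Kapoor (28 years) before Castillo, Lund and Yilmaz (4 years).
Among Castillo, Lund and Yilmaz, by date of commissioning (earlier first): Castillo and Lund (2005-05-01) before Yilmaz (2005-08-14).
Castillo and Lund both have date of rank Feb 23, 2007, so the next rule applies.
Among Castillo and Lund, alphabetically by surname: Castillo before Lund.
Among Okafor, Sorensen, Halvorsen and Novak, by total federal service (higher first): Okafor and Sorensen (28 years) before Halvorsen (16 years) before Novak (6 years).
Okafor and Sorensen both have date of commissioning 2016-07-13, so the next rule applies.
Okafor and Sorensen both have date of rank Nov 13, 2006, so the next rule applies.
Among Okafor and Sorensen, alphabetically by surname: Okafor before Sorensen.
Full order: Kapoor, Castillo, Lund, Yilmaz, Okafor, Sorensen, Halvorsen, Novak.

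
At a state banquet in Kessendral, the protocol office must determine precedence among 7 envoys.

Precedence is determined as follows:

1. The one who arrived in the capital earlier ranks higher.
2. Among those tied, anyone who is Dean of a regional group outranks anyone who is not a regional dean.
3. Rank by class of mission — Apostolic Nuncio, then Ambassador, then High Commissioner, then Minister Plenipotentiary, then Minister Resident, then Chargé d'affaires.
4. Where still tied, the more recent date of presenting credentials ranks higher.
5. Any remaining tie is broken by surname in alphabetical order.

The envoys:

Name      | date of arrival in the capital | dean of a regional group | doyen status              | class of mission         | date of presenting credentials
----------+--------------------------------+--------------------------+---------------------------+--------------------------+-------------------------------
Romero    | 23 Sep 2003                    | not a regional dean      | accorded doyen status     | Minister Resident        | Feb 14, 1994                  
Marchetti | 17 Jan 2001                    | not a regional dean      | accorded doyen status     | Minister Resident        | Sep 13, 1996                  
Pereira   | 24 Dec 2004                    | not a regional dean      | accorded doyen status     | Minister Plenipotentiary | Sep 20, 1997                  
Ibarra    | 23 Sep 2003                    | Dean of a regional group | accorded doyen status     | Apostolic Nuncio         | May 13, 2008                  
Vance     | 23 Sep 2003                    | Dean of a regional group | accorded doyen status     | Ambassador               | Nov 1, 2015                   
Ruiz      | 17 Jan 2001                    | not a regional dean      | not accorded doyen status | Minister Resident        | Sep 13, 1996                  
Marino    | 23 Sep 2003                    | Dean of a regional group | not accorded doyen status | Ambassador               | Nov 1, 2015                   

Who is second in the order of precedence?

Ruiz

By date of arrival in the capital (earlier first): Marchetti and Ruiz (both 17 Jan 2001); then Ibarra, Marino, Vance and Romero (each 23 Sep 2003); then Pereira (24 Dec 2004).
Marchetti and Ruiz are each not a regional dean, so the next rule applies.
Marchetti and Ruiz are each Minister Resident, so the next rule applies.
Marchetti and Ruiz both have date of presenting credentials Sep 13, 1996, so the next rule applies.
Among Marchetti and Ruiz, alphabetically by surname: Marchetti before Ruiz.
Among Ibarra, Marino, Vance and Romero, Dean of a regional group before not a regional dean: Ibarra, Marino and Vance (Dean of a regional group) before Romero (not a regional dean).
Among Ibarra, Marino and Vance, by class of mission: Ibarra (Apostolic Nuncio) before Marino and Vance (Ambassador).
Marino and Vance both have date of presenting credentials Nov 1, 2015, so the next rule applies.
Among Marino and Vance, alphabetically by surname: Marino before Vance.
Order: Marchetti, Ruiz, Ibarra, Marino, Vance, Romero, Pereira.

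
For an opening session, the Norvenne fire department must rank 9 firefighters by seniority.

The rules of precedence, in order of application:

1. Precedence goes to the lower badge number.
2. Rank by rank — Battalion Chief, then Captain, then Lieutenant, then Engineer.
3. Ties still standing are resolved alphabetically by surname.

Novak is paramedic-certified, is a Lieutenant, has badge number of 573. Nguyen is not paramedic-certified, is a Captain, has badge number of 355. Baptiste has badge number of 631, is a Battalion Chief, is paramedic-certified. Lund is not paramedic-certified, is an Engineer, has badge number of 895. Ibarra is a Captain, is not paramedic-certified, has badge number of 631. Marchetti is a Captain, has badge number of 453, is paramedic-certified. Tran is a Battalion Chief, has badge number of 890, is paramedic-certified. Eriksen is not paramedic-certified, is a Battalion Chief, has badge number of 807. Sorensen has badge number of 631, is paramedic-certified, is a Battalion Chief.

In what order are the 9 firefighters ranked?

Nguyen, Marchetti, Novak, Baptiste, Sorensen, Ibarra, Eriksen, Tran, Lund

By badge number (lower first): Nguyen (355); then Marchetti (453); then Novak (573); then Baptiste, Sorensen and Ibarra (each 631); then Eriksen (807); then Tran (890); then Lund (895).
Among Baptiste, Sorensen and Ibarra, by rank: Baptiste and Sorensen (Battalion Chief) before Ibarra (Captain).
Among Baptiste and Sorensen, alphabetically by surname: Baptiste before Sorensen.
Full order: Nguyen, Marchetti, Novak, Baptiste, Sorensen, Ibarra, Eriksen, Tran, Lund.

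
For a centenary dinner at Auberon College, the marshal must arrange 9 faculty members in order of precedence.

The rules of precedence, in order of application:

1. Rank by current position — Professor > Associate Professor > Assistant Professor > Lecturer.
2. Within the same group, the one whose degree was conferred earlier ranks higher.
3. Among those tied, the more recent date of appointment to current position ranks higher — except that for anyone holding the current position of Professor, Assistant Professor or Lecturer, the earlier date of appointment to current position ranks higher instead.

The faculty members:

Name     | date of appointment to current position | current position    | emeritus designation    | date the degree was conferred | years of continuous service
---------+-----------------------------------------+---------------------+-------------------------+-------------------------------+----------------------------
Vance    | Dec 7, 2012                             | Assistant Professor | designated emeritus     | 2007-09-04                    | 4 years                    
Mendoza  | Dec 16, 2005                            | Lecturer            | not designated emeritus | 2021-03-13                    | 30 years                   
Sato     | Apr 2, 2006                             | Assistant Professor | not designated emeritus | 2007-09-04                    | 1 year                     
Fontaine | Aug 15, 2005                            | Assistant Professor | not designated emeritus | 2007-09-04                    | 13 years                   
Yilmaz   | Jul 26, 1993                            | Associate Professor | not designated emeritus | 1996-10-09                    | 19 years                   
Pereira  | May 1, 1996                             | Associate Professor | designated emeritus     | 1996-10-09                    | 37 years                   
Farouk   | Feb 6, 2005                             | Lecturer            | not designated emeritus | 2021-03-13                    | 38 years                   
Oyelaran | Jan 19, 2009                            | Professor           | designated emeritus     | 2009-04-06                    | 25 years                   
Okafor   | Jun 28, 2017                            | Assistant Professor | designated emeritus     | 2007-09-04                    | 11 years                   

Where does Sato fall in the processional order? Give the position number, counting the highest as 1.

5

By current position: Oyelaran (Professor); then Pereira and Yilmaz (Associate Professor); then Fontaine, Sato, Vance and Okafor (Assistant Professor); then Farouk and Mendoza (Lecturer).
Pereira and Yilmaz both have date the degree was conferred 1996-10-09, so the next rule applies.
Among Pereira and Yilmaz, by date of appointment to current position (later first): Pereira (May 1, 1996) before Yilmaz (Jul 26, 1993).
Fontaine, Sato, Vance and Okafor all have date the degree was conferred 2007-09-04, so the next rule applies.
Among Fontaine, Sato, Vance and Okafor, by date of appointment to current position (earlier first) (reversed rule for this group): Fontaine (Aug 15, 2005) before Sato (Apr 2, 2006) before Vance (Dec 7, 2012) before Okafor (Jun 28, 2017).
Farouk and Mendoza both have date the degree was conferred 2021-03-13, so the next rule applies.
Among Farouk and Mendoza, by date of appointment to current position (earlier first) (reversed rule for this group): Farouk (Feb 6, 2005) before Mendoza (Dec 16, 2005).
Order: Oyelaran, Pereira, Yilmaz, Fontaine, Sato, Vance, Okafor, Farouk, Mendoza. So position 5.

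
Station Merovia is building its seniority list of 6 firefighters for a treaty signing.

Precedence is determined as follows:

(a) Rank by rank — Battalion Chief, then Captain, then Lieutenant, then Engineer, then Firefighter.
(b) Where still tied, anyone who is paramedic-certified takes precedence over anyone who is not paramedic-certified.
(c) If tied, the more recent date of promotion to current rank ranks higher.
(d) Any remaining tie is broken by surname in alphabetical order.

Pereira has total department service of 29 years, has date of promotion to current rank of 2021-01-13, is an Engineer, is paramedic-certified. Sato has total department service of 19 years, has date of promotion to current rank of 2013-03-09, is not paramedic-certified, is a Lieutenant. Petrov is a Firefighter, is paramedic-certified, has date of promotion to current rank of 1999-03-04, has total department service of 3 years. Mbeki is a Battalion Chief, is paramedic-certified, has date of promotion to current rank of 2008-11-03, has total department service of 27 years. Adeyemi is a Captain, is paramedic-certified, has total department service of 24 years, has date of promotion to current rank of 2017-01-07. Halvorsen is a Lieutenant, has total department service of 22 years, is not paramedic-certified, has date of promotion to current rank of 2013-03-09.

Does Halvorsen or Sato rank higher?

By rank: Mbeki (Battalion Chief); then Adeyemi (Captain); then Halvorsen and Sato (Lieutenant); then Pereira (Engineer); then Petrov (Firefighter).
Halvorsen and Sato are each not paramedic-certified, so the next rule applies.
Halvorsen and Sato both have date of promotion to current rank 2013-03-09, so the next rule applies.
Among Halvorsen and Sato, alphabetically by surname: Halvorsen before Sato.
So Halvorsen takes precedence.

Halvorsen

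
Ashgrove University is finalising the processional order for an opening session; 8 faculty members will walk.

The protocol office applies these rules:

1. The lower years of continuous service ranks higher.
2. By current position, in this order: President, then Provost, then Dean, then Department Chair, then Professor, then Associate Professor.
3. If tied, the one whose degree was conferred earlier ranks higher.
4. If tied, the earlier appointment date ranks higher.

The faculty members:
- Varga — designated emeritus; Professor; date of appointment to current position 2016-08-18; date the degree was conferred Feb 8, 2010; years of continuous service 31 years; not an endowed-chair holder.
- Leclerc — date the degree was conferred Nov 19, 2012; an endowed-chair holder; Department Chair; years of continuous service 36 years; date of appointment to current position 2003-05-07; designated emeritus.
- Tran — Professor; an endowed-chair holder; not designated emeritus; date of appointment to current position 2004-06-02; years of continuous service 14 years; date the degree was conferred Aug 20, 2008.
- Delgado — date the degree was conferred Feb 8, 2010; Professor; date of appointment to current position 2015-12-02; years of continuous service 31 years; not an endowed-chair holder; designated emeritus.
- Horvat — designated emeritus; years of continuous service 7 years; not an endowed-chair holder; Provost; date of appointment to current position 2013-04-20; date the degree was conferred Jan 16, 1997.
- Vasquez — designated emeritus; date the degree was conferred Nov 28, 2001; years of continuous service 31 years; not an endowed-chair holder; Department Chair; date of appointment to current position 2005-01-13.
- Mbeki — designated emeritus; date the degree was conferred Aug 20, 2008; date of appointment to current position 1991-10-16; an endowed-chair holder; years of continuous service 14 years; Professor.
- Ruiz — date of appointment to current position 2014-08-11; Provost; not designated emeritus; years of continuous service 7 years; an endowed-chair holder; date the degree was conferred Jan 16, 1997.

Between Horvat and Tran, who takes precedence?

By years of continuous service (lower first): Horvat and Ruiz (both 7 years); then Mbeki and Tran (both 14 years); then Vasquez, Delgado and Varga (each 31 years); then Leclerc (36 years).
Horvat and Ruiz are each Provost, so the next rule applies.
Horvat and Ruiz both have date the degree was conferred Jan 16, 1997, so the next rule applies.
Among Horvat and Ruiz, by date of appointment to current position (earlier first): Horvat (2013-04-20) before Ruiz (2014-08-11).
Mbeki and Tran are each Professor, so the next rule applies.
Mbeki and Tran both have date the degree was conferred Aug 20, 2008, so the next rule applies.
Among Mbeki and Tran, by date of appointment to current position (earlier first): Mbeki (1991-10-16) before Tran (2004-06-02).
Among Vasquez, Delgado and Varga, by current position: Vasquez (Department Chair) before Delgado and Varga (Professor).
Delgado and Varga both have date the degree was conferred Feb 8, 2010, so the next rule applies.
Among Delgado and Varga, by date of appointment to current position (earlier first): Delgado (2015-12-02) before Varga (2016-08-18).
So Horvat takes precedence.

Horvat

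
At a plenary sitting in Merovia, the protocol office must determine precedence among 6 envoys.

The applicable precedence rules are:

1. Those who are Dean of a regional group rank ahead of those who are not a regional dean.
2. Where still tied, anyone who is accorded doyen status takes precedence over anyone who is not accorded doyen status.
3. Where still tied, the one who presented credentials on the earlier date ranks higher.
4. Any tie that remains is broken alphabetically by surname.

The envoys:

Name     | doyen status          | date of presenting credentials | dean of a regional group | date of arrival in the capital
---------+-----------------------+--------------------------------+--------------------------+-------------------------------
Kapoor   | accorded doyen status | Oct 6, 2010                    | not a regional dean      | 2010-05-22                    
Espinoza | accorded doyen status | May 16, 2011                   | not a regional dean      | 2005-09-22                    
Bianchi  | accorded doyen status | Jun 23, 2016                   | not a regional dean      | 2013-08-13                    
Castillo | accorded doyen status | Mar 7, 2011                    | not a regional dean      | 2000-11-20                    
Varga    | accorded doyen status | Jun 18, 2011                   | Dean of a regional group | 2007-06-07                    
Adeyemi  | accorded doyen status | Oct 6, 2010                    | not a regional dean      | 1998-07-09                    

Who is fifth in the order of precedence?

Espinoza

By the first rule: Varga (Dean of a regional group); then Adeyemi, Kapoor, Castillo, Espinoza and Bianchi (each not a regional dean).
Adeyemi, Kapoor, Castillo, Espinoza and Bianchi are each accorded doyen status, so the next rule applies.
Among Adeyemi, Kapoor, Castillo, Espinoza and Bianchi, by date of presenting credentials (earlier first): Adeyemi and Kapoor (Oct 6, 2010) before Castillo (Mar 7, 2011) before Espinoza (May 16, 2011) before Bianchi (Jun 23, 2016).
Among Adeyemi and Kapoor, alphabetically by surname: Adeyemi before Kapoor.
Order: Varga, Adeyemi, Kapoor, Castillo, Espinoza, Bianchi.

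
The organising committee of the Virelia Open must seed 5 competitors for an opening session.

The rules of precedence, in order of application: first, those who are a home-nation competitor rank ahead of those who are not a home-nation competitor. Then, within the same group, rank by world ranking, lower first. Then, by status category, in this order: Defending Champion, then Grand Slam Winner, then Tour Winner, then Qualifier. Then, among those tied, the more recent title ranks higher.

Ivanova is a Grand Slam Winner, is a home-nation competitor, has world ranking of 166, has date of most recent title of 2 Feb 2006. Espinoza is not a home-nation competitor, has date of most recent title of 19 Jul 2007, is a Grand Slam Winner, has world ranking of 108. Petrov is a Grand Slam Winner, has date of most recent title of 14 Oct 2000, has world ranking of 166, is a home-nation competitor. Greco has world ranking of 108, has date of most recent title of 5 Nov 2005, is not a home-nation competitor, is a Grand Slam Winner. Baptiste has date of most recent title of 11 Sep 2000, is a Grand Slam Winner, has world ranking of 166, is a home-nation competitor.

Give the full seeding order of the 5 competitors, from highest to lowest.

By the first rule: Ivanova, Petrov and Baptiste (each a home-nation competitor); then Espinoza and Greco (both not a home-nation competitor).
Ivanova, Petrov and Baptiste all have world ranking 166, so the next rule applies.
Ivanova, Petrov and Baptiste are each Grand Slam Winner, so the next rule applies.
Among Ivanova, Petrov and Baptiste, by date of most recent title (later first): Ivanova (2 Feb 2006) before Petrov (14 Oct 2000) before Baptiste (11 Sep 2000).
Espinoza and Greco both have world ranking 108, so the next rule applies.
Espinoza and Greco are each Grand Slam Winner, so the next rule applies.
Among Espinoza and Greco, by date of most recent title (later first): Espinoza (19 Jul 2007) before Greco (5 Nov 2005).
Full order: Ivanova, Petrov, Baptiste, Espinoza, Greco.

Ivanova, Petrov, Baptiste, Espinoza, Greco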